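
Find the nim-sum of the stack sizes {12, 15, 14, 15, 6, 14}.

In binary:
  1100  (12)
  1111  (15)
  1110  (14)
  1111  (15)
  0110  (6)
  1110  (14)
  ----
  1010  (10)

10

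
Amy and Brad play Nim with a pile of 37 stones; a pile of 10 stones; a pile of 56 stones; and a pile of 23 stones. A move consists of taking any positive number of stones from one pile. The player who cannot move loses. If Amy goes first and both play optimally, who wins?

Brad wins

Bitwise XOR of the heap sizes:
  100101  (37)
  001010  (10)
  111000  (56)
  010111  (23)
  ------
  000000  (0)
The nim-sum is 0, so this is a P-position: the player to move is in a losing position under optimal play; Amy is about to move from it and so loses — Brad wins.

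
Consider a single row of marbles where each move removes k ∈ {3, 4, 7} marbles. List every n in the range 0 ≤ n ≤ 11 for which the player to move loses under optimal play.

Compute g(0), g(1), … for moves {3, 4, 7}:
g(0) = mex{} = 0
g(1) = mex{} = 0
g(2) = mex{} = 0
g(3) = mex{0} = 1
g(4) = mex{0} = 1
g(5) = mex{0} = 1
g(6) = mex{0,1} = 2
g(7) = mex{0,1} = 2
g(8) = mex{0,1} = 2
g(9) = mex{0,1,2} = 3
g(10) = mex{1,2} = 0
g(11) = mex{1,2} = 0
The P-positions (g = 0) in 0..11 are 0, 1, 2, 10, 11.

0, 1, 2, 10, 11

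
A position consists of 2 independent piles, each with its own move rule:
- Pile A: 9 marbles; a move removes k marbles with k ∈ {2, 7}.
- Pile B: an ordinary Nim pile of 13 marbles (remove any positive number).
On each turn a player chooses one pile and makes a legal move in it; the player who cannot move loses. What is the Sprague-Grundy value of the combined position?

Grundy values for pile A (subtraction set {2, 7}):
k:     0  1  2  3  4  5  6  7  8  9
g(k):  0  0  1  1  0  0  1  1  2  0
So g(9) = 0.
Pile B is a plain Nim pile of size 13, so its Grundy value is 13.
The value of a disjunctive sum is the nim-sum of the parts.
Combined value = 0 XOR 13 = 13.

13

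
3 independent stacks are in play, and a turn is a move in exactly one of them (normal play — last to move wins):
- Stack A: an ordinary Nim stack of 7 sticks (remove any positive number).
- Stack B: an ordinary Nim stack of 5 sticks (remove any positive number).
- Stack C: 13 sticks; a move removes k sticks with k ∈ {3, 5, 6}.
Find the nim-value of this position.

3

Stack A is a plain Nim stack of size 7, so its Grundy value is 7.
Stack B is a plain Nim stack of size 5, so its Grundy value is 5.
Build the Grundy sequence for stack C with g(k) = mex{g(k−s) : s ∈ {3, 5, 6}, s ≤ k}:
k:     0  1  2  3  4  5  6  7  8  9 10 11 12 13
g(k):  0  0  0  1  1  1  2  2  2  0  0  0  1  1
So g(13) = 1.
The value of a disjunctive sum is the nim-sum of the parts.
Combined value = 7 ⊕ 5 ⊕ 1 = 3.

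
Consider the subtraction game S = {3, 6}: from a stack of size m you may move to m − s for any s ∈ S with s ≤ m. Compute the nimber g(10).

0

Grundy values for subtraction set {3, 6}:
k:     0  1  2  3  4  5  6  7  8  9 10
g(k):  0  0  0  1  1  1  2  2  2  0  0
So g(10) = 0.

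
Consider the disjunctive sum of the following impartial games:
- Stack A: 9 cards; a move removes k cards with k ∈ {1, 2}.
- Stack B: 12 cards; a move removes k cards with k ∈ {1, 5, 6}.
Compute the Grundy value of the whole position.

1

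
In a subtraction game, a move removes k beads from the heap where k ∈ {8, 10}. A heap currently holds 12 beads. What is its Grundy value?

1

Grundy values for subtraction set {8, 10}:
k:     0  1  2  3  4  5  6  7  8  9 10 11 12
g(k):  0  0  0  0  0  0  0  0  1  1  1  1  1
So g(12) = 1.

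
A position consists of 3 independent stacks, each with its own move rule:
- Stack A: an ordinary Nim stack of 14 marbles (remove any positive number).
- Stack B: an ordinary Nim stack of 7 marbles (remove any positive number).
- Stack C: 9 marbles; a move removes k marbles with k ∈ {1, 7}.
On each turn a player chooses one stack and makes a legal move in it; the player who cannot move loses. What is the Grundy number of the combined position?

8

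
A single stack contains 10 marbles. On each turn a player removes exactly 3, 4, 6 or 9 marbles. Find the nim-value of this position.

Build the Grundy sequence with g(k) = mex{g(k−s) : s ∈ {3, 4, 6, 9}, s ≤ k}:
k:     0  1  2  3  4  5  6  7  8  9 10
g(k):  0  0  0  1  1  1  2  2  2  3  3
So g(10) = 3.

3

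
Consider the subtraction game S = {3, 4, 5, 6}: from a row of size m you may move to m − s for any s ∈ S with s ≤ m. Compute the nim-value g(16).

2

Compute g(0), g(1), … for moves {3, 4, 5, 6}:
k:     0  1  2  3  4  5  6  7  8  9 10 11 12 13 14 15 16
g(k):  0  0  0  1  1  1  2  2  2  0  0  0  1  1  1  2  2
So g(16) = 2.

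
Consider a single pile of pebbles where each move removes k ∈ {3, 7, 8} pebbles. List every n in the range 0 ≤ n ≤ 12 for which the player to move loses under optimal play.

0, 1, 2, 6, 11, 12

Compute g(0), g(1), … for moves {3, 7, 8}:
g(0) = mex{} = 0
g(1) = mex{} = 0
g(2) = mex{} = 0
g(3) = mex{0} = 1
g(4) = mex{0} = 1
g(5) = mex{0} = 1
g(6) = mex{1} = 0
g(7) = mex{0,1} = 2
g(8) = mex{0,1} = 2
g(9) = mex{0} = 1
g(10) = mex{0,1,2} = 3
g(11) = mex{1,2} = 0
g(12) = mex{1} = 0
The P-positions (g = 0) in 0..12 are 0, 1, 2, 6, 11, 12.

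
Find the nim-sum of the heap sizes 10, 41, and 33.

2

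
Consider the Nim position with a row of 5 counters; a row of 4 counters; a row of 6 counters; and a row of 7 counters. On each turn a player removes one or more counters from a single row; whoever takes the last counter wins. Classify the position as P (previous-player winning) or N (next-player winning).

P-position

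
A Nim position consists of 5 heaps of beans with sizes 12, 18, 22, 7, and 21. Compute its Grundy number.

Compute the nim-sum pairwise:
12 ^ 18 = 30
30 ^ 22 = 8
8 ^ 7 = 15
15 ^ 21 = 26

26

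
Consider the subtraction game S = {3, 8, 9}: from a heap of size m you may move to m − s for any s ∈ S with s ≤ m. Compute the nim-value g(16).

Compute g(0), g(1), … for moves {3, 8, 9}:
k:     0  1  2  3  4  5  6  7  8  9 10 11 12 13 14 15 16
g(k):  0  0  0  1  1  1  0  0  2  1  1  3  0  0  2  1  1
So g(16) = 1.

1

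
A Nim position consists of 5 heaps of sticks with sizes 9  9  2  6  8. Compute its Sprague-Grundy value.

Compute the nim-sum pairwise:
9 XOR 9 = 0
0 XOR 2 = 2
2 XOR 6 = 4
4 XOR 8 = 12

12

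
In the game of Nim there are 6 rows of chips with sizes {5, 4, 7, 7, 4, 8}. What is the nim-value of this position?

In binary:
  0101  (5)
  0100  (4)
  0111  (7)
  0111  (7)
  0100  (4)
  1000  (8)
  ----
  1101  (13)

13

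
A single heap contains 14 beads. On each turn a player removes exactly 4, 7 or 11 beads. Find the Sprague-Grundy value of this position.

3

Compute g(0), g(1), … for moves {4, 7, 11}:
g(0) = mex{} = 0
g(1) = mex{} = 0
g(2) = mex{} = 0
g(3) = mex{} = 0
g(4) = mex{0} = 1
g(5) = mex{0} = 1
g(6) = mex{0} = 1
g(7) = mex{0} = 1
g(8) = mex{0,1} = 2
g(9) = mex{0,1} = 2
g(10) = mex{0,1} = 2
g(11) = mex{0,1} = 2
g(12) = mex{0,1,2} = 3
g(13) = mex{0,1,2} = 3
g(14) = mex{0,1,2} = 3
So g(14) = 3.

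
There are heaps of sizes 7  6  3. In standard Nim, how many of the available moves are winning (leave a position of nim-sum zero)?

3

Compute the nim-sum pairwise:
7 ^ 6 = 1
1 ^ 3 = 2
The overall nim-sum is X = 2. A heap of size p has a winning move iff p XOR X < p (reduce it to p XOR X).
  7: 7 XOR 2 = 5 < 7 — winning move (to 5).
  6: 6 XOR 2 = 4 < 6 — winning move (to 4).
  3: 3 XOR 2 = 1 < 3 — winning move (to 1).
That gives 3 winning moves.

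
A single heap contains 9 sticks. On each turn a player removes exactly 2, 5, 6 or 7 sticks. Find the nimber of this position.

Build the Grundy sequence with g(k) = mex{g(k−s) : s ∈ {2, 5, 6, 7}, s ≤ k}:
g(0) = mex{} = 0
g(1) = mex{} = 0
g(2) = mex{0} = 1
g(3) = mex{0} = 1
g(4) = mex{1} = 0
g(5) = mex{0,1} = 2
g(6) = mex{0} = 1
g(7) = mex{0,1,2} = 3
g(8) = mex{0,1} = 2
g(9) = mex{0,1,3} = 2
So g(9) = 2.

2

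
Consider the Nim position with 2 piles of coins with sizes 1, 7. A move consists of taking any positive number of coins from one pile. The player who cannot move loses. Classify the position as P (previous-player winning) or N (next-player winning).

Compute the nim-sum pairwise:
1 XOR 7 = 6
The nim-sum is 6 ≠ 0, so this is an N-position: the player to move can win.

N-position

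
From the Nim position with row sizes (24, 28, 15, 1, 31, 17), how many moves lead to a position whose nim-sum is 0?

3

Nim-sum: 24 XOR 28 XOR 15 XOR 1 XOR 31 XOR 17 = 4.
The overall nim-sum is X = 4. A row of size p has a winning move iff p XOR X < p (reduce it to p XOR X).
  24: 24 XOR 4 = 28 ≥ 24 — no move.
  28: 28 XOR 4 = 24 < 28 — winning move (to 24).
  15: 15 XOR 4 = 11 < 15 — winning move (to 11).
  1: 1 XOR 4 = 5 ≥ 1 — no move.
  31: 31 XOR 4 = 27 < 31 — winning move (to 27).
  17: 17 XOR 4 = 21 ≥ 17 — no move.
That gives 3 winning moves.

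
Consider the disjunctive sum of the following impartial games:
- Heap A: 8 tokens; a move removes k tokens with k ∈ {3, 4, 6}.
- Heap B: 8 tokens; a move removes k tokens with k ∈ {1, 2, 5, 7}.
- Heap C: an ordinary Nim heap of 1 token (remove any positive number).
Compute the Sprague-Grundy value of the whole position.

Build the Grundy sequence for heap A with g(k) = mex{g(k−s) : s ∈ {3, 4, 6}, s ≤ k}:
g(0) = mex{} = 0
g(1) = mex{} = 0
g(2) = mex{} = 0
g(3) = mex{0} = 1
g(4) = mex{0} = 1
g(5) = mex{0} = 1
g(6) = mex{0,1} = 2
g(7) = mex{0,1} = 2
g(8) = mex{0,1} = 2
So g(8) = 2.
Build the Grundy sequence for heap B with g(k) = mex{g(k−s) : s ∈ {1, 2, 5, 7}, s ≤ k}:
g(0) = mex{} = 0
g(1) = mex{0} = 1
g(2) = mex{0,1} = 2
g(3) = mex{1,2} = 0
g(4) = mex{0,2} = 1
g(5) = mex{0,1} = 2
g(6) = mex{1,2} = 0
g(7) = mex{0,2} = 1
g(8) = mex{0,1} = 2
So g(8) = 2.
Heap C is a plain Nim heap of size 1, so its Grundy value is 1.
By the Sprague-Grundy theorem, the Grundy value of a sum of independent games is the XOR of the component values.
Combined value = 2 ⊕ 2 ⊕ 1 = 1.

1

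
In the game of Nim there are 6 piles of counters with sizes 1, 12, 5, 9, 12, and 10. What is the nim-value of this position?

Bitwise XOR of the heap sizes:
  0001  (1)
  1100  (12)
  0101  (5)
  1001  (9)
  1100  (12)
  1010  (10)
  ----
  0111  (7)

7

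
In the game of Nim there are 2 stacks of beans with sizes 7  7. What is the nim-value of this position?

Compute the nim-sum pairwise:
7 ⊕ 7 = 0

0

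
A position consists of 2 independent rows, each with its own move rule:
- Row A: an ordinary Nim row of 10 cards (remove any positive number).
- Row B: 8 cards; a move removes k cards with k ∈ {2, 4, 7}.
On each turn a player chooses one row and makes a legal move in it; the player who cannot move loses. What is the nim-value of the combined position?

Row A is a plain Nim row of size 10, so its Grundy value is 10.
Build the Grundy sequence for row B with g(k) = mex{g(k−s) : s ∈ {2, 4, 7}, s ≤ k}:
g(0) = mex{} = 0
g(1) = mex{} = 0
g(2) = mex{0} = 1
g(3) = mex{0} = 1
g(4) = mex{0,1} = 2
g(5) = mex{0,1} = 2
g(6) = mex{1,2} = 0
g(7) = mex{0,1,2} = 3
g(8) = mex{0,2} = 1
So g(8) = 1.
By the Sprague-Grundy theorem, the Grundy value of a sum of independent games is the XOR of the component values.
Combined value = 10 ⊕ 1 = 11.

11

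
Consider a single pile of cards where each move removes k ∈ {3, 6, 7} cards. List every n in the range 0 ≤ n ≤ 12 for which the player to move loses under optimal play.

0, 1, 2, 10, 11, 12

Compute g(0), g(1), … for moves {3, 6, 7}:
g(0) = mex{} = 0
g(1) = mex{} = 0
g(2) = mex{} = 0
g(3) = mex{0} = 1
g(4) = mex{0} = 1
g(5) = mex{0} = 1
g(6) = mex{0,1} = 2
g(7) = mex{0,1} = 2
g(8) = mex{0,1} = 2
g(9) = mex{0,1,2} = 3
g(10) = mex{1,2} = 0
g(11) = mex{1,2} = 0
g(12) = mex{1,2,3} = 0
The P-positions (g = 0) in 0..12 are 0, 1, 2, 10, 11, 12.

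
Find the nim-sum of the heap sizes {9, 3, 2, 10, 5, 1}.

6

Write each in binary and XOR column by column:
  1001  (9)
  0011  (3)
  0010  (2)
  1010  (10)
  0101  (5)
  0001  (1)
  ----
  0110  (6)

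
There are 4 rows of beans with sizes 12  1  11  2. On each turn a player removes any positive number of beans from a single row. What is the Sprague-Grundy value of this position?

In binary:
  1100  (12)
  0001  (1)
  1011  (11)
  0010  (2)
  ----
  0100  (4)

4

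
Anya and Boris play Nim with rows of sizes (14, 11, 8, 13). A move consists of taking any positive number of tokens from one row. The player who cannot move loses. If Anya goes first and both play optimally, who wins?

Boris wins

In binary:
  1110  (14)
  1011  (11)
  1000  (8)
  1101  (13)
  ----
  0000  (0)
The nim-sum is 0, so this is a P-position: the player to move is in a losing position under optimal play; Anya is about to move from it and so loses — Boris wins.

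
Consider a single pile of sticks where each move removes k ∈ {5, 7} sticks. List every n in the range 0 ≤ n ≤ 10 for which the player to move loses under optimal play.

Grundy values for subtraction set {5, 7}:
g(0) = mex{} = 0
g(1) = mex{} = 0
g(2) = mex{} = 0
g(3) = mex{} = 0
g(4) = mex{} = 0
g(5) = mex{0} = 1
g(6) = mex{0} = 1
g(7) = mex{0} = 1
g(8) = mex{0} = 1
g(9) = mex{0} = 1
g(10) = mex{0,1} = 2
The P-positions (g = 0) in 0..10 are 0, 1, 2, 3, 4.

0, 1, 2, 3, 4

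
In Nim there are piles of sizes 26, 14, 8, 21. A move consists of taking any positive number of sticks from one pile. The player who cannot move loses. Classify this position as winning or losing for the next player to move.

Winning position

Nim-sum: 26 ^ 14 ^ 8 ^ 21 = 9.
The nim-sum is 9 ≠ 0, so this is an N-position: the player to move can win.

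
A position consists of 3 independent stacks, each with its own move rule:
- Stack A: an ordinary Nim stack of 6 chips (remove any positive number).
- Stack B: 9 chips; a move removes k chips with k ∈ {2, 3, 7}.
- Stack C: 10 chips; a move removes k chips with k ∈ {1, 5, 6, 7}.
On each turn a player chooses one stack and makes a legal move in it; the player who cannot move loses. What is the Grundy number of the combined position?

Stack A is a plain Nim stack of size 6, so its Grundy value is 6.
For stack B, compute g(0), g(1), … with moves {2, 3, 7}:
k:     0  1  2  3  4  5  6  7  8  9
g(k):  0  0  1  1  2  0  0  1  1  2
So g(9) = 2.
For stack C, compute g(0), g(1), … with moves {1, 5, 6, 7}:
k:     0  1  2  3  4  5  6  7  8  9 10
g(k):  0  1  0  1  0  1  2  3  2  3  2
So g(10) = 2.
The value of a disjunctive sum is the nim-sum of the parts.
Combined value = 6 XOR 2 XOR 2 = 6.

6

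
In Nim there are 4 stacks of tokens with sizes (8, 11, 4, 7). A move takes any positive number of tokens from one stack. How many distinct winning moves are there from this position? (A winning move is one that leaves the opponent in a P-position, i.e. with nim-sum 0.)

0

Nim-sum: 8 ⊕ 11 ⊕ 4 ⊕ 7 = 0.
The nim-sum is already 0, so every move leaves a nonzero nim-sum — there are no winning moves.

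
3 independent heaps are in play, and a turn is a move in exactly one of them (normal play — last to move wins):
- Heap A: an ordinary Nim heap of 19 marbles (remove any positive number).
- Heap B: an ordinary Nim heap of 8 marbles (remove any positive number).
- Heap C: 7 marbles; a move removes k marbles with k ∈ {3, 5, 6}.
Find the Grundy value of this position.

Heap A is a plain Nim heap of size 19, so its Grundy value is 19.
Heap B is a plain Nim heap of size 8, so its Grundy value is 8.
For heap C, compute g(0), g(1), … with moves {3, 5, 6}:
k:     0  1  2  3  4  5  6  7
g(k):  0  0  0  1  1  1  2  2
So g(7) = 2.
The value of a disjunctive sum is the nim-sum of the parts.
Combined value = 19 XOR 8 XOR 2 = 25.

25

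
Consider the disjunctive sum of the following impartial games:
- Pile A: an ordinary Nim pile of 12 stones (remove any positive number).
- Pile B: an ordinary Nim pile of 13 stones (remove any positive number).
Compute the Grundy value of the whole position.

1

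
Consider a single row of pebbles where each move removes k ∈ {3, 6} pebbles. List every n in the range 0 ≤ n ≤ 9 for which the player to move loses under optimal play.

0, 1, 2, 9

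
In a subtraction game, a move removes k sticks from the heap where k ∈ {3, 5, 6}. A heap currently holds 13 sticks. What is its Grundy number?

1

Compute g(0), g(1), … for moves {3, 5, 6}:
k:     0  1  2  3  4  5  6  7  8  9 10 11 12 13
g(k):  0  0  0  1  1  1  2  2  2  0  0  0  1  1
So g(13) = 1.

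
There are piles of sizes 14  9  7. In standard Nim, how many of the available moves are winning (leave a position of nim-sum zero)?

0

Compute the nim-sum pairwise:
14 ^ 9 = 7
7 ^ 7 = 0
The nim-sum is already 0, so every move leaves a nonzero nim-sum — there are no winning moves.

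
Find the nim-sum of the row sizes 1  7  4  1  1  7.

5

Nim-sum: 1 ^ 7 ^ 4 ^ 1 ^ 1 ^ 7 = 5.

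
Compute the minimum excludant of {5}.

0 is not in the set, so the mex is 0.

0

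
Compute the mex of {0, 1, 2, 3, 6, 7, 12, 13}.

4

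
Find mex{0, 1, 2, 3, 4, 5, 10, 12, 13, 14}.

6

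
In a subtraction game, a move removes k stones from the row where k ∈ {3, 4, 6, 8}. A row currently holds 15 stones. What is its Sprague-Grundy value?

1

Build the Grundy sequence with g(k) = mex{g(k−s) : s ∈ {3, 4, 6, 8}, s ≤ k}:
k:     0  1  2  3  4  5  6  7  8  9 10 11 12 13 14 15
g(k):  0  0  0  1  1  1  2  2  2  3  3  0  0  0  1  1
So g(15) = 1.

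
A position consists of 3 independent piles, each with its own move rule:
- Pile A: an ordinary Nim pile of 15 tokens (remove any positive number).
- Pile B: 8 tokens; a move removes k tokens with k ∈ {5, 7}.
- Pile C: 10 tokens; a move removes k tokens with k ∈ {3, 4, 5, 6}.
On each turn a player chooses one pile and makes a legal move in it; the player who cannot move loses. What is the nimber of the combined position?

Pile A is a plain Nim pile of size 15, so its Grundy value is 15.
Build the Grundy sequence for pile B with g(k) = mex{g(k−s) : s ∈ {5, 7}, s ≤ k}:
k:     0  1  2  3  4  5  6  7  8
g(k):  0  0  0  0  0  1  1  1  1
So g(8) = 1.
Grundy values for pile C (subtraction set {3, 4, 5, 6}):
k:     0  1  2  3  4  5  6  7  8  9 10
g(k):  0  0  0  1  1  1  2  2  2  0  0
So g(10) = 0.
By the Sprague-Grundy theorem, the Grundy value of a sum of independent games is the XOR of the component values.
Combined value = 15 ⊕ 1 ⊕ 0 = 14.

14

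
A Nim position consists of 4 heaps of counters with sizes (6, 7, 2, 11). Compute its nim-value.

Compute the nim-sum pairwise:
6 ^ 7 = 1
1 ^ 2 = 3
3 ^ 11 = 8

8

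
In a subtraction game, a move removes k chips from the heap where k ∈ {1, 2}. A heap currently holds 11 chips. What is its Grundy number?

Compute g(0), g(1), … for moves {1, 2}:
g(0) = mex{} = 0
g(1) = mex{0} = 1
g(2) = mex{0,1} = 2
g(3) = mex{1,2} = 0
g(4) = mex{0,2} = 1
g(5) = mex{0,1} = 2
g(6) = mex{1,2} = 0
g(7) = mex{0,2} = 1
g(8) = mex{0,1} = 2
g(9) = mex{1,2} = 0
g(10) = mex{0,2} = 1
g(11) = mex{0,1} = 2
So g(11) = 2.

2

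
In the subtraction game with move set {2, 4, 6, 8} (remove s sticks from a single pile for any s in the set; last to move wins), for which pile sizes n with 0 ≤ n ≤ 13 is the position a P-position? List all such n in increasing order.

Grundy values for subtraction set {2, 4, 6, 8}:
g(0) = mex{} = 0
g(1) = mex{} = 0
g(2) = mex{0} = 1
g(3) = mex{0} = 1
g(4) = mex{0,1} = 2
g(5) = mex{0,1} = 2
g(6) = mex{0,1,2} = 3
g(7) = mex{0,1,2} = 3
g(8) = mex{0,1,2,3} = 4
g(9) = mex{0,1,2,3} = 4
g(10) = mex{1,2,3,4} = 0
g(11) = mex{1,2,3,4} = 0
g(12) = mex{0,2,3,4} = 1
g(13) = mex{0,2,3,4} = 1
The P-positions (g = 0) in 0..13 are 0, 1, 10, 11.

0, 1, 10, 11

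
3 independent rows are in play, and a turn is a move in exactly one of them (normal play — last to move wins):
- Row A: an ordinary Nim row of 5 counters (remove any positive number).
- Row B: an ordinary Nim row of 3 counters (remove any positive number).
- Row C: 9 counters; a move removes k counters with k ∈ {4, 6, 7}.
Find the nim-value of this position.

Row A is a plain Nim row of size 5, so its Grundy value is 5.
Row B is a plain Nim row of size 3, so its Grundy value is 3.
Grundy values for row C (subtraction set {4, 6, 7}):
k:     0  1  2  3  4  5  6  7  8  9
g(k):  0  0  0  0  1  1  1  1  2  2
So g(9) = 2.
By the Sprague-Grundy theorem, the Grundy value of a sum of independent games is the XOR of the component values.
Combined value = 5 XOR 3 XOR 2 = 4.

4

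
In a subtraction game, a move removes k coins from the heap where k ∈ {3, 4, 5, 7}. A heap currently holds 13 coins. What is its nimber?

1

Compute g(0), g(1), … for moves {3, 4, 5, 7}:
k:     0  1  2  3  4  5  6  7  8  9 10 11 12 13
g(k):  0  0  0  1  1  1  2  2  2  3  0  0  0  1
So g(13) = 1.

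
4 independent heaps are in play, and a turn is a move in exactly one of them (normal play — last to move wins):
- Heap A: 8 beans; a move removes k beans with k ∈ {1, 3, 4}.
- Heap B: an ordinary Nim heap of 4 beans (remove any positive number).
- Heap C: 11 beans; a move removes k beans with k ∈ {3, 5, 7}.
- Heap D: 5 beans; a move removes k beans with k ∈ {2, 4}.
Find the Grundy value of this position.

7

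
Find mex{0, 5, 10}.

0 is in the set but 1 is not, so the mex is 1.

1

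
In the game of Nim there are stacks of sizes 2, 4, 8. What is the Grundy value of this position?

14

In binary:
  0010  (2)
  0100  (4)
  1000  (8)
  ----
  1110  (14)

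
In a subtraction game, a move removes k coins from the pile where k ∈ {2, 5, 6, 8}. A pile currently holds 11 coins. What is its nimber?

Build the Grundy sequence with g(k) = mex{g(k−s) : s ∈ {2, 5, 6, 8}, s ≤ k}:
k:     0  1  2  3  4  5  6  7  8  9 10 11
g(k):  0  0  1  1  0  2  1  3  2  2  3  0
So g(11) = 0.

0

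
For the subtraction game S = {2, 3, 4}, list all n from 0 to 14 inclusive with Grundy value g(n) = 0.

Build the Grundy sequence with g(k) = mex{g(k−s) : s ∈ {2, 3, 4}, s ≤ k}:
g(0) = mex{} = 0
g(1) = mex{} = 0
g(2) = mex{0} = 1
g(3) = mex{0} = 1
g(4) = mex{0,1} = 2
g(5) = mex{0,1} = 2
g(6) = mex{1,2} = 0
g(7) = mex{1,2} = 0
g(8) = mex{0,2} = 1
g(9) = mex{0,2} = 1
g(10) = mex{0,1} = 2
g(11) = mex{0,1} = 2
g(12) = mex{1,2} = 0
g(13) = mex{1,2} = 0
g(14) = mex{0,2} = 1
The P-positions (g = 0) in 0..14 are 0, 1, 6, 7, 12, 13.

0, 1, 6, 7, 12, 13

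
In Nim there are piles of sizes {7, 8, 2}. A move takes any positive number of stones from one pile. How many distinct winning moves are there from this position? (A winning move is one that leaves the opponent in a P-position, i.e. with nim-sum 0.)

1

Nim-sum: 7 ^ 8 ^ 2 = 13.
The overall nim-sum is X = 13. A pile of size p has a winning move iff p XOR X < p (reduce it to p XOR X).
  7: 7 XOR 13 = 10 ≥ 7 — no move.
  8: 8 XOR 13 = 5 < 8 — winning move (to 5).
  2: 2 XOR 13 = 15 ≥ 2 — no move.
That gives 1 winning move.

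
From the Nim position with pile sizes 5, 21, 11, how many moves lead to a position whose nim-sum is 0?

In binary:
  00101  (5)
  10101  (21)
  01011  (11)
  -----
  11011  (27)
The overall nim-sum is X = 27. A pile of size p has a winning move iff p XOR X < p (reduce it to p XOR X).
  5: 5 XOR 27 = 30 ≥ 5 — no move.
  21: 21 XOR 27 = 14 < 21 — winning move (to 14).
  11: 11 XOR 27 = 16 ≥ 11 — no move.
That gives 1 winning move.

1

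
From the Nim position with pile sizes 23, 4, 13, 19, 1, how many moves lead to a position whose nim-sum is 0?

1

Compute the nim-sum pairwise:
23 ⊕ 4 = 19
19 ⊕ 13 = 30
30 ⊕ 19 = 13
13 ⊕ 1 = 12
The overall nim-sum is X = 12. A pile of size p has a winning move iff p XOR X < p (reduce it to p XOR X).
  23: 23 XOR 12 = 27 ≥ 23 — no move.
  4: 4 XOR 12 = 8 ≥ 4 — no move.
  13: 13 XOR 12 = 1 < 13 — winning move (to 1).
  19: 19 XOR 12 = 31 ≥ 19 — no move.
  1: 1 XOR 12 = 13 ≥ 1 — no move.
That gives 1 winning move.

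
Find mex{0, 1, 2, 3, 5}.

The values 0, 1, 2, 3 are all present; 4 is the first non-negative integer missing from the set.

4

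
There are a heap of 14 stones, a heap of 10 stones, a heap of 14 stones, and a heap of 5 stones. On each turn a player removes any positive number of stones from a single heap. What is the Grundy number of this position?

15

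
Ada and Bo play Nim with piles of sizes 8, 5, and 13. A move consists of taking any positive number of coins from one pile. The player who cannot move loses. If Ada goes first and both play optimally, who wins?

Bo wins

Nim-sum: 8 ⊕ 5 ⊕ 13 = 0.
The nim-sum is 0, so this is a P-position: the player to move is in a losing position under optimal play; Ada is about to move from it and so loses — Bo wins.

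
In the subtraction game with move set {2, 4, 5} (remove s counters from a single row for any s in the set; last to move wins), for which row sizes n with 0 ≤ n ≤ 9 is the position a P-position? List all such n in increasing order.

0, 1, 7, 8

Grundy values for subtraction set {2, 4, 5}:
g(0) = mex{} = 0
g(1) = mex{} = 0
g(2) = mex{0} = 1
g(3) = mex{0} = 1
g(4) = mex{0,1} = 2
g(5) = mex{0,1} = 2
g(6) = mex{0,1,2} = 3
g(7) = mex{1,2} = 0
g(8) = mex{1,2,3} = 0
g(9) = mex{0,2} = 1
The P-positions (g = 0) in 0..9 are 0, 1, 7, 8.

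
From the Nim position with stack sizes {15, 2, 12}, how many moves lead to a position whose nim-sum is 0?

Write each in binary and XOR column by column:
  1111  (15)
  0010  (2)
  1100  (12)
  ----
  0001  (1)
The overall nim-sum is X = 1. A stack of size p has a winning move iff p XOR X < p (reduce it to p XOR X).
  15: 15 XOR 1 = 14 < 15 — winning move (to 14).
  2: 2 XOR 1 = 3 ≥ 2 — no move.
  12: 12 XOR 1 = 13 ≥ 12 — no move.
That gives 1 winning move.

1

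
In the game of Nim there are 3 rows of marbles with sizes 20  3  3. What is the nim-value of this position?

Nim-sum: 20 XOR 3 XOR 3 = 20.

20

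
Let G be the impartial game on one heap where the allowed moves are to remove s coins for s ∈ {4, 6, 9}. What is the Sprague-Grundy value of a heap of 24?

Build the Grundy sequence with g(k) = mex{g(k−s) : s ∈ {4, 6, 9}, s ≤ k}:
k:     0  1  2  3  4  5  6  7  8  9 10 11 12 13 14 15 16 17 18 19 20 21 22 23 24
g(k):  0  0  0  0  1  1  1  1  2  2  2  2  3  0  0  0  0  1  1  1  1  2  2  2  2
So g(24) = 2.

2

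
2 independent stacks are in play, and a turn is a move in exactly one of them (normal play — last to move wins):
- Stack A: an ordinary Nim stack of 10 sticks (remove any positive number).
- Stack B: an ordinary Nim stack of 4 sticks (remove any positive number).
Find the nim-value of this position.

Stack A is a plain Nim stack of size 10, so its Grundy value is 10.
Stack B is a plain Nim stack of size 4, so its Grundy value is 4.
By the Sprague-Grundy theorem, the Grundy value of a sum of independent games is the XOR of the component values.
Combined value = 10 XOR 4 = 14.

14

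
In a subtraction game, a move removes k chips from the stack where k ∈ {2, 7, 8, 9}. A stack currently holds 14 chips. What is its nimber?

3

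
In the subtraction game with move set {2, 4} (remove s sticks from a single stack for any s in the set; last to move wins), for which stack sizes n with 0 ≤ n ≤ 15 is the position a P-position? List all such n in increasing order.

0, 1, 6, 7, 12, 13

Build the Grundy sequence with g(k) = mex{g(k−s) : s ∈ {2, 4}, s ≤ k}:
k:     0  1  2  3  4  5  6  7  8  9 10 11 12 13 14 15
g(k):  0  0  1  1  2  2  0  0  1  1  2  2  0  0  1  1
The P-positions (g = 0) in 0..15 are 0, 1, 6, 7, 12, 13.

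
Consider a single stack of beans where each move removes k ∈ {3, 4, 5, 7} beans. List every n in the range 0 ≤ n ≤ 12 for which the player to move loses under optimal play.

0, 1, 2, 10, 11, 12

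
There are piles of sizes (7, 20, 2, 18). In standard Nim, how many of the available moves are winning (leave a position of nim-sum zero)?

Write each in binary and XOR column by column:
  00111  (7)
  10100  (20)
  00010  (2)
  10010  (18)
  -----
  00011  (3)
The overall nim-sum is X = 3. A pile of size p has a winning move iff p XOR X < p (reduce it to p XOR X).
  7: 7 XOR 3 = 4 < 7 — winning move (to 4).
  20: 20 XOR 3 = 23 ≥ 20 — no move.
  2: 2 XOR 3 = 1 < 2 — winning move (to 1).
  18: 18 XOR 3 = 17 < 18 — winning move (to 17).
That gives 3 winning moves.

3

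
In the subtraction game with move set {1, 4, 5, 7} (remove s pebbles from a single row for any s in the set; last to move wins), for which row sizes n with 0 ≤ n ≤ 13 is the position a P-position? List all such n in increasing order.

0, 2, 8, 10

Build the Grundy sequence with g(k) = mex{g(k−s) : s ∈ {1, 4, 5, 7}, s ≤ k}:
k:     0  1  2  3  4  5  6  7  8  9 10 11 12 13
g(k):  0  1  0  1  2  3  2  3  0  1  0  1  2  3
The P-positions (g = 0) in 0..13 are 0, 2, 8, 10.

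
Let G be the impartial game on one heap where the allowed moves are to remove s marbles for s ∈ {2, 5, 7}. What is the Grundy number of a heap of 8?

2

Grundy values for subtraction set {2, 5, 7}:
k:     0  1  2  3  4  5  6  7  8
g(k):  0  0  1  1  0  2  1  3  2
So g(8) = 2.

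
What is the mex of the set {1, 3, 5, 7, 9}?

0 is not in the set, so the mex is 0.

0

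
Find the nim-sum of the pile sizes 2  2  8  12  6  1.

3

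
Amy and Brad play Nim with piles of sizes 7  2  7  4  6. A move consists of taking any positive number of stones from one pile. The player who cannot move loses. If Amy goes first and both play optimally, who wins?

Brad wins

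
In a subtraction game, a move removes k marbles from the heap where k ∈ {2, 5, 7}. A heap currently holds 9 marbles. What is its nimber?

2

Grundy values for subtraction set {2, 5, 7}:
k:     0  1  2  3  4  5  6  7  8  9
g(k):  0  0  1  1  0  2  1  3  2  2
So g(9) = 2.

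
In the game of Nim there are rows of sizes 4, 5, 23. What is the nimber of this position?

22

Compute the nim-sum pairwise:
4 ⊕ 5 = 1
1 ⊕ 23 = 22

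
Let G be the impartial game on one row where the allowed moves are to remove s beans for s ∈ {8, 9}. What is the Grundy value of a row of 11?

1

Compute g(0), g(1), … for moves {8, 9}:
k:     0  1  2  3  4  5  6  7  8  9 10 11
g(k):  0  0  0  0  0  0  0  0  1  1  1  1
So g(11) = 1.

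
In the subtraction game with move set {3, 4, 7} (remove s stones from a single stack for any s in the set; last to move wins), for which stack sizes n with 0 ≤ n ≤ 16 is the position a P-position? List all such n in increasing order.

Compute g(0), g(1), … for moves {3, 4, 7}:
k:     0  1  2  3  4  5  6  7  8  9 10 11 12 13 14 15 16
g(k):  0  0  0  1  1  1  2  2  2  3  0  0  0  1  1  1  2
The P-positions (g = 0) in 0..16 are 0, 1, 2, 10, 11, 12.

0, 1, 2, 10, 11, 12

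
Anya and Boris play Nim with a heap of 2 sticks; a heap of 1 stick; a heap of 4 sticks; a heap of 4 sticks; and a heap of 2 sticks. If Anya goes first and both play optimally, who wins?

Nim-sum: 2 XOR 1 XOR 4 XOR 4 XOR 2 = 1.
The nim-sum is 1 ≠ 0, so this is an N-position: the player to move can win; Anya has a winning move.

Anya wins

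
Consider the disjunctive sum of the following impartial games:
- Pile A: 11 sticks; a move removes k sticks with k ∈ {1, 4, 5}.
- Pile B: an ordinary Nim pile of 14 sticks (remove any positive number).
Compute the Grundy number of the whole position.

15

Grundy values for pile A (subtraction set {1, 4, 5}):
g(0) = mex{} = 0
g(1) = mex{0} = 1
g(2) = mex{1} = 0
g(3) = mex{0} = 1
g(4) = mex{0,1} = 2
g(5) = mex{0,1,2} = 3
g(6) = mex{0,1,3} = 2
g(7) = mex{0,1,2} = 3
g(8) = mex{1,2,3} = 0
g(9) = mex{0,2,3} = 1
g(10) = mex{1,2,3} = 0
g(11) = mex{0,2,3} = 1
So g(11) = 1.
Pile B is a plain Nim pile of size 14, so its Grundy value is 14.
By the Sprague-Grundy theorem, the Grundy value of a sum of independent games is the XOR of the component values.
Combined value = 1 ⊕ 14 = 15.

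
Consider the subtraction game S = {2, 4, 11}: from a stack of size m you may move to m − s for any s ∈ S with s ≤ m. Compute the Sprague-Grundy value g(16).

Build the Grundy sequence with g(k) = mex{g(k−s) : s ∈ {2, 4, 11}, s ≤ k}:
k:     0  1  2  3  4  5  6  7  8  9 10 11 12 13 14 15 16
g(k):  0  0  1  1  2  2  0  0  1  1  2  2  3  0  0  1  1
So g(16) = 1.

1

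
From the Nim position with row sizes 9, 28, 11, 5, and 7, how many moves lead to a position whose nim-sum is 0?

1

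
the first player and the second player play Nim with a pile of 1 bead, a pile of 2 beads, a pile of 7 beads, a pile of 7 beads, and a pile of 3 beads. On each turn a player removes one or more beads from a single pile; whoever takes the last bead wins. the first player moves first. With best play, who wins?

Nim-sum: 1 XOR 2 XOR 7 XOR 7 XOR 3 = 0.
The nim-sum is 0, so this is a P-position: the player to move is in a losing position under optimal play; the first player is about to move from it and so loses — the second player wins.

the second player wins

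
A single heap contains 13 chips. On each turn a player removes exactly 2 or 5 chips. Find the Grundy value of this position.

1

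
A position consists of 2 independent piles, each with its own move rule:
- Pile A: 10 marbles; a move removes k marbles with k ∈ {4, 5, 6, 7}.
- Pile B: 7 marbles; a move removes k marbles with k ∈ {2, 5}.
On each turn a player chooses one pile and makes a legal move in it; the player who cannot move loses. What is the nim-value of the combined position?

2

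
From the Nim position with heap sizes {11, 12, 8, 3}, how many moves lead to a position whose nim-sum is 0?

Nim-sum: 11 ^ 12 ^ 8 ^ 3 = 12.
The overall nim-sum is X = 12. A heap of size p has a winning move iff p XOR X < p (reduce it to p XOR X).
  11: 11 XOR 12 = 7 < 11 — winning move (to 7).
  12: 12 XOR 12 = 0 < 12 — winning move (to 0).
  8: 8 XOR 12 = 4 < 8 — winning move (to 4).
  3: 3 XOR 12 = 15 ≥ 3 — no move.
That gives 3 winning moves.

3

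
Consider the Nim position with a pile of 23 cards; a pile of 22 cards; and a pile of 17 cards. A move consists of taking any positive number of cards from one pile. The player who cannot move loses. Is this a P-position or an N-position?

N-position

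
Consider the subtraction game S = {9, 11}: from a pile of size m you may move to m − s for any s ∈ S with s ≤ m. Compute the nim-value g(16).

1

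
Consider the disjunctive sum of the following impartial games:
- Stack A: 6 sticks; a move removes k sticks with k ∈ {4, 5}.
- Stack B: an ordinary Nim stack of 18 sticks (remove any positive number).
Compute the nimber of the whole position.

19

For stack A, compute g(0), g(1), … with moves {4, 5}:
g(0) = mex{} = 0
g(1) = mex{} = 0
g(2) = mex{} = 0
g(3) = mex{} = 0
g(4) = mex{0} = 1
g(5) = mex{0} = 1
g(6) = mex{0} = 1
So g(6) = 1.
Stack B is a plain Nim stack of size 18, so its Grundy value is 18.
By the Sprague-Grundy theorem, the Grundy value of a sum of independent games is the XOR of the component values.
Combined value = 1 ⊕ 18 = 19.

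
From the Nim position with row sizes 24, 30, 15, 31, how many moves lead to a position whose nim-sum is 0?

Write each in binary and XOR column by column:
  11000  (24)
  11110  (30)
  01111  (15)
  11111  (31)
  -----
  10110  (22)
The overall nim-sum is X = 22. A row of size p has a winning move iff p XOR X < p (reduce it to p XOR X).
  24: 24 XOR 22 = 14 < 24 — winning move (to 14).
  30: 30 XOR 22 = 8 < 30 — winning move (to 8).
  15: 15 XOR 22 = 25 ≥ 15 — no move.
  31: 31 XOR 22 = 9 < 31 — winning move (to 9).
That gives 3 winning moves.

3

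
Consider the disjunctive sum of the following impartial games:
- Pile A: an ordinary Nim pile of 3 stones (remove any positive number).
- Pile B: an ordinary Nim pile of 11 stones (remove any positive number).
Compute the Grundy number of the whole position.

8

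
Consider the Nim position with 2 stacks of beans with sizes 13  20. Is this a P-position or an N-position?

Compute the nim-sum pairwise:
13 ⊕ 20 = 25
The nim-sum is 25 ≠ 0, so this is an N-position: the player to move can win.

N-position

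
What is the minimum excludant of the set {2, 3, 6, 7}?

0 is not in the set, so the mex is 0.

0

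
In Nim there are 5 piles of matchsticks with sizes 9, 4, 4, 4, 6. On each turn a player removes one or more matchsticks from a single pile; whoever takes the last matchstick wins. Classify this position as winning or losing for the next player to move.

Winning position

Nim-sum: 9 XOR 4 XOR 4 XOR 4 XOR 6 = 11.
The nim-sum is 11 ≠ 0, so this is an N-position: the player to move can win.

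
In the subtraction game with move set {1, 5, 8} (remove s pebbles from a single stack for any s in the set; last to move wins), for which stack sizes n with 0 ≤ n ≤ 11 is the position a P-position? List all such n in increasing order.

0, 2, 4, 6

Compute g(0), g(1), … for moves {1, 5, 8}:
g(0) = mex{} = 0
g(1) = mex{0} = 1
g(2) = mex{1} = 0
g(3) = mex{0} = 1
g(4) = mex{1} = 0
g(5) = mex{0} = 1
g(6) = mex{1} = 0
g(7) = mex{0} = 1
g(8) = mex{0,1} = 2
g(9) = mex{0,1,2} = 3
g(10) = mex{0,1,3} = 2
g(11) = mex{0,1,2} = 3
The P-positions (g = 0) in 0..11 are 0, 2, 4, 6.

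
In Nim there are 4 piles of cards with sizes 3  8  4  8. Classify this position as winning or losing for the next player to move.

Nim-sum: 3 ^ 8 ^ 4 ^ 8 = 7.
The nim-sum is 7 ≠ 0, so this is an N-position: the player to move can win.

Winning position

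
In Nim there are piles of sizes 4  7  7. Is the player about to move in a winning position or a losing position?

Write each in binary and XOR column by column:
  100  (4)
  111  (7)
  111  (7)
  ---
  100  (4)
The nim-sum is 4 ≠ 0, so this is an N-position: the player to move can win.

Winning position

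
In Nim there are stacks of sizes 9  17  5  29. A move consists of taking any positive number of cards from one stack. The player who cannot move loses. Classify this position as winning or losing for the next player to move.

Losing position

Compute the nim-sum pairwise:
9 XOR 17 = 24
24 XOR 5 = 29
29 XOR 29 = 0
The nim-sum is 0, so this is a P-position: the player to move is in a losing position under optimal play.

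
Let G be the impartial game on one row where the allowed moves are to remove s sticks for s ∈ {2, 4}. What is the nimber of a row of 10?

Grundy values for subtraction set {2, 4}:
g(0) = mex{} = 0
g(1) = mex{} = 0
g(2) = mex{0} = 1
g(3) = mex{0} = 1
g(4) = mex{0,1} = 2
g(5) = mex{0,1} = 2
g(6) = mex{1,2} = 0
g(7) = mex{1,2} = 0
g(8) = mex{0,2} = 1
g(9) = mex{0,2} = 1
g(10) = mex{0,1} = 2
So g(10) = 2.

2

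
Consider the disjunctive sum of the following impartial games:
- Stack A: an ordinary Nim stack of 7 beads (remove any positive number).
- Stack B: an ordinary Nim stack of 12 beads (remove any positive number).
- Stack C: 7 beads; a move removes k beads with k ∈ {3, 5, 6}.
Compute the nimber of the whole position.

Stack A is a plain Nim stack of size 7, so its Grundy value is 7.
Stack B is a plain Nim stack of size 12, so its Grundy value is 12.
Grundy values for stack C (subtraction set {3, 5, 6}):
k:     0  1  2  3  4  5  6  7
g(k):  0  0  0  1  1  1  2  2
So g(7) = 2.
The value of a disjunctive sum is the nim-sum of the parts.
Combined value = 7 ⊕ 12 ⊕ 2 = 9.

9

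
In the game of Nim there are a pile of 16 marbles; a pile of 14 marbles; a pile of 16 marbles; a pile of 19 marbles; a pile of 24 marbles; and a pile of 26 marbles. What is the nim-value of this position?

Nim-sum: 16 XOR 14 XOR 16 XOR 19 XOR 24 XOR 26 = 31.

31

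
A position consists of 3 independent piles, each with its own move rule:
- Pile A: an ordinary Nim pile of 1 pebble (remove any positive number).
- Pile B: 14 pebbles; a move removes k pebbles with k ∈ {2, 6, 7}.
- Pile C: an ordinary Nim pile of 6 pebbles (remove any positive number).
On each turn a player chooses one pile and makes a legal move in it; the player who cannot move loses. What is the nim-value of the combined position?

7

Pile A is a plain Nim pile of size 1, so its Grundy value is 1.
Grundy values for pile B (subtraction set {2, 6, 7}):
k:     0  1  2  3  4  5  6  7  8  9 10 11 12 13 14
g(k):  0  0  1  1  0  0  1  1  2  0  3  1  2  0  0
So g(14) = 0.
Pile C is a plain Nim pile of size 6, so its Grundy value is 6.
The value of a disjunctive sum is the nim-sum of the parts.
Combined value = 1 XOR 0 XOR 6 = 7.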